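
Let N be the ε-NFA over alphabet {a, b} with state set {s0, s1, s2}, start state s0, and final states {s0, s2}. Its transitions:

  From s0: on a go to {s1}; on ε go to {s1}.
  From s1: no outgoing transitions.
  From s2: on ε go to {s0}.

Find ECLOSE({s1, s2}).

Begin with {s1, s2}.
s2 →ε {s0}; add s0.
ε-closure = {s0, s1, s2}.

{s0, s1, s2}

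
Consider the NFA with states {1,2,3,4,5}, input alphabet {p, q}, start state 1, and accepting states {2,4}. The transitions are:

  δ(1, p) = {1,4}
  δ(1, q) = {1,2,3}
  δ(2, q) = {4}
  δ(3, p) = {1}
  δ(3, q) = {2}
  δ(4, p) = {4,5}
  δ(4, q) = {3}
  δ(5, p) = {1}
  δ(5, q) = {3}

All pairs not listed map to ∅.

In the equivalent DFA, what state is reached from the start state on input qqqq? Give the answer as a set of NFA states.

Start: {1}.
δ(1,q) = {1,2,3}.
Union: {1,2,3}.
After q: {1,2,3}.
δ(1,q) = {1,2,3}; δ(2,q) = {4}; δ(3,q) = {2}.
Union: {1,2,3,4}.
After q: {1,2,3,4}.
δ(1,q) = {1,2,3}; δ(2,q) = {4}; δ(3,q) = {2}; δ(4,q) = {3}.
Union: {1,2,3,4}.
After q: {1,2,3,4}.
δ(1,q) = {1,2,3}; δ(2,q) = {4}; δ(3,q) = {2}; δ(4,q) = {3}.
Union: {1,2,3,4}.
After q: {1,2,3,4}.

{1,2,3,4}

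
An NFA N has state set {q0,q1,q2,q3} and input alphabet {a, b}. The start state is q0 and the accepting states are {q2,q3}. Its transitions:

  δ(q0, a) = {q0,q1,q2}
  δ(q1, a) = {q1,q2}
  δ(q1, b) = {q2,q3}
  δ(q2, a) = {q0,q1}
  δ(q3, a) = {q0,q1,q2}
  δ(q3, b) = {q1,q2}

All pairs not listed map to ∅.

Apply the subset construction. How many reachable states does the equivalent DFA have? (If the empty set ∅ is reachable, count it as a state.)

Start state of the DFA: {q0}.
{q0} --a--> {q0,q1,q2}  [new]
{q0} --b--> ∅  [new]
{q0,q1,q2} --a--> {q0,q1,q2}  [seen]
{q0,q1,q2} --b--> {q2,q3}  [new]
∅ --a--> ∅  [seen]
∅ --b--> ∅  [seen]
{q2,q3} --a--> {q0,q1,q2}  [seen]
{q2,q3} --b--> {q1,q2}  [new]
{q1,q2} --a--> {q0,q1,q2}  [seen]
{q1,q2} --b--> {q2,q3}  [seen]
Reachable DFA states: {q0}, {q0,q1,q2}, ∅, {q2,q3}, {q1,q2}.

5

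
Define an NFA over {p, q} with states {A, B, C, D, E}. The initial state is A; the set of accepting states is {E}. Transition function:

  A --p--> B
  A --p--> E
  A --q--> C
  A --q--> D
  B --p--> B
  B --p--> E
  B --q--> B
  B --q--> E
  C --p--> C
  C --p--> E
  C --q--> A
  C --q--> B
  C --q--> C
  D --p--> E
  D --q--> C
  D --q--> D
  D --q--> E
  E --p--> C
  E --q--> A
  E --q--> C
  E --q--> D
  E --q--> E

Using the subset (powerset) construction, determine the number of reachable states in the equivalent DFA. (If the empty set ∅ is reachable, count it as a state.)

6

Start state of the DFA: {A}.
{A} --p--> {B, E}  [new]
{A} --q--> {C, D}  [new]
{B, E} --p--> {B, C, E}  [new]
{B, E} --q--> {A, B, C, D, E}  [new]
{C, D} --p--> {C, E}  [new]
{C, D} --q--> {A, B, C, D, E}  [seen]
{B, C, E} --p--> {B, C, E}  [seen]
{B, C, E} --q--> {A, B, C, D, E}  [seen]
{A, B, C, D, E} --p--> {B, C, E}  [seen]
{A, B, C, D, E} --q--> {A, B, C, D, E}  [seen]
{C, E} --p--> {C, E}  [seen]
{C, E} --q--> {A, B, C, D, E}  [seen]
Reachable DFA states: {A}, {B, E}, {C, D}, {B, C, E}, {A, B, C, D, E}, {C, E}.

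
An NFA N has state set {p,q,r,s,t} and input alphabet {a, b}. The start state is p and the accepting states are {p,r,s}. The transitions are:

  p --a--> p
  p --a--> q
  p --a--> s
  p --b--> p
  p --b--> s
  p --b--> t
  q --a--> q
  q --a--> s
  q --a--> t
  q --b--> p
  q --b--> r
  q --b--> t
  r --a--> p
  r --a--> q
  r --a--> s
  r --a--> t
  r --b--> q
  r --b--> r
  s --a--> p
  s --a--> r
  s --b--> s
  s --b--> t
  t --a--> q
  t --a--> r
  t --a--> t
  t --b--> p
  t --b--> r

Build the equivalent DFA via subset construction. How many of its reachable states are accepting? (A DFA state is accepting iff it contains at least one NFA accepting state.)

Start state of the DFA: {p}.
{p} --a--> {p,q,s}  [new]
{p} --b--> {p,s,t}  [new]
{p,q,s} --a--> {p,q,r,s,t}  [new]
{p,q,s} --b--> {p,r,s,t}  [new]
{p,s,t} --a--> {p,q,r,s,t}  [seen]
{p,s,t} --b--> {p,r,s,t}  [seen]
{p,q,r,s,t} --a--> {p,q,r,s,t}  [seen]
{p,q,r,s,t} --b--> {p,q,r,s,t}  [seen]
{p,r,s,t} --a--> {p,q,r,s,t}  [seen]
{p,r,s,t} --b--> {p,q,r,s,t}  [seen]
Reachable DFA states: {p}, {p,q,s}, {p,s,t}, {p,q,r,s,t}, {p,r,s,t}.
Accepting DFA states (contain an NFA accepting state): {p}, {p,q,s}, {p,s,t}, {p,q,r,s,t}, {p,r,s,t}.

5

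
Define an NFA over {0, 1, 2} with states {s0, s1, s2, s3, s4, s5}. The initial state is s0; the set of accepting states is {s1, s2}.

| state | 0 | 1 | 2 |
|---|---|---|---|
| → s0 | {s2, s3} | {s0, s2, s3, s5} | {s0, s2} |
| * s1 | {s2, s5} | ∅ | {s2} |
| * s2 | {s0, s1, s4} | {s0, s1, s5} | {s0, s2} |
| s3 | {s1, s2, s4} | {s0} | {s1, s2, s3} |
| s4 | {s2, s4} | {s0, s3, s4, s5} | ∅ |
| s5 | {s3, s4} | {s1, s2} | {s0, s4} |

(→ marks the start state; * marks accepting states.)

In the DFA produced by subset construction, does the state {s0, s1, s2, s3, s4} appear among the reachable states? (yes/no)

Start state of the DFA: {s0}.
{s0} --0--> {s2, s3}  [new]
{s0} --1--> {s0, s2, s3, s5}  [new]
{s0} --2--> {s0, s2}  [new]
{s2, s3} --0--> {s0, s1, s2, s4}  [new]
{s2, s3} --1--> {s0, s1, s5}  [new]
{s2, s3} --2--> {s0, s1, s2, s3}  [new]
{s0, s2, s3, s5} --0--> {s0, s1, s2, s3, s4}  [new]
{s0, s2, s3, s5} --1--> {s0, s1, s2, s3, s5}  [new]
{s0, s2, s3, s5} --2--> {s0, s1, s2, s3, s4}  [seen]
{s0, s2} --0--> {s0, s1, s2, s3, s4}  [seen]
{s0, s2} --1--> {s0, s1, s2, s3, s5}  [seen]
{s0, s2} --2--> {s0, s2}  [seen]
{s0, s1, s2, s4} --0--> {s0, s1, s2, s3, s4, s5}  [new]
{s0, s1, s2, s4} --1--> {s0, s1, s2, s3, s4, s5}  [seen]
{s0, s1, s2, s4} --2--> {s0, s2}  [seen]
{s0, s1, s5} --0--> {s2, s3, s4, s5}  [new]
{s0, s1, s5} --1--> {s0, s1, s2, s3, s5}  [seen]
{s0, s1, s5} --2--> {s0, s2, s4}  [new]
{s0, s1, s2, s3} --0--> {s0, s1, s2, s3, s4, s5}  [seen]
{s0, s1, s2, s3} --1--> {s0, s1, s2, s3, s5}  [seen]
{s0, s1, s2, s3} --2--> {s0, s1, s2, s3}  [seen]
{s0, s1, s2, s3, s4} --0--> {s0, s1, s2, s3, s4, s5}  [seen]
{s0, s1, s2, s3, s4} --1--> {s0, s1, s2, s3, s4, s5}  [seen]
{s0, s1, s2, s3, s4} --2--> {s0, s1, s2, s3}  [seen]
{s0, s1, s2, s3, s5} --0--> {s0, s1, s2, s3, s4, s5}  [seen]
{s0, s1, s2, s3, s5} --1--> {s0, s1, s2, s3, s5}  [seen]
{s0, s1, s2, s3, s5} --2--> {s0, s1, s2, s3, s4}  [seen]
{s0, s1, s2, s3, s4, s5} --0--> {s0, s1, s2, s3, s4, s5}  [seen]
{s0, s1, s2, s3, s4, s5} --1--> {s0, s1, s2, s3, s4, s5}  [seen]
{s0, s1, s2, s3, s4, s5} --2--> {s0, s1, s2, s3, s4}  [seen]
{s2, s3, s4, s5} --0--> {s0, s1, s2, s3, s4}  [seen]
{s2, s3, s4, s5} --1--> {s0, s1, s2, s3, s4, s5}  [seen]
{s2, s3, s4, s5} --2--> {s0, s1, s2, s3, s4}  [seen]
{s0, s2, s4} --0--> {s0, s1, s2, s3, s4}  [seen]
{s0, s2, s4} --1--> {s0, s1, s2, s3, s4, s5}  [seen]
{s0, s2, s4} --2--> {s0, s2}  [seen]
Reachable DFA states: {s0}, {s2, s3}, {s0, s2, s3, s5}, {s0, s2}, {s0, s1, s2, s4}, {s0, s1, s5}, {s0, s1, s2, s3}, {s0, s1, s2, s3, s4}, {s0, s1, s2, s3, s5}, {s0, s1, s2, s3, s4, s5}, {s2, s3, s4, s5}, {s0, s2, s4}.
{s0, s1, s2, s3, s4} is among them.

yes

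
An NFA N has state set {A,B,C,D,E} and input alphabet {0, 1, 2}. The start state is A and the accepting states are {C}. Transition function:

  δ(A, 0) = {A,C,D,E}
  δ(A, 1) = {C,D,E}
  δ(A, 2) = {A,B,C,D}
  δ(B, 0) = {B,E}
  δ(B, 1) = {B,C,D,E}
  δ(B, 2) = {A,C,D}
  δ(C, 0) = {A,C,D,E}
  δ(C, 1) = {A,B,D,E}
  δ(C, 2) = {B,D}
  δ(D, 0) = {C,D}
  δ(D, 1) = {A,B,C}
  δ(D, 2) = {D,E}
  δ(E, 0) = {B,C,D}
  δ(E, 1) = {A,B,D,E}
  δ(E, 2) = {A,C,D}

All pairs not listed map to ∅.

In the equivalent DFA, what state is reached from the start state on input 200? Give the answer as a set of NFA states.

Start: {A}.
δ(A,2) = {A,B,C,D}.
Union: {A,B,C,D}.
After 2: {A,B,C,D}.
δ(A,0) = {A,C,D,E}; δ(B,0) = {B,E}; δ(C,0) = {A,C,D,E}; δ(D,0) = {C,D}.
Union: {A,B,C,D,E}.
After 0: {A,B,C,D,E}.
δ(A,0) = {A,C,D,E}; δ(B,0) = {B,E}; δ(C,0) = {A,C,D,E}; δ(D,0) = {C,D}; δ(E,0) = {B,C,D}.
Union: {A,B,C,D,E}.
After 0: {A,B,C,D,E}.

{A,B,C,D,E}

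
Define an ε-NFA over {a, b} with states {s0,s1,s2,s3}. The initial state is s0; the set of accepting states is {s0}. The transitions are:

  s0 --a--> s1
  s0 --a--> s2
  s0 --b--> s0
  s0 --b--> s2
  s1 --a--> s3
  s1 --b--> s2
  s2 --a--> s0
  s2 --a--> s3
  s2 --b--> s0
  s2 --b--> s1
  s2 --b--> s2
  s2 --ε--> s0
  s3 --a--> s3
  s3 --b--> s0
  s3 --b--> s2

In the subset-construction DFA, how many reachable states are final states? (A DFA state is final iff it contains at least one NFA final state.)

4

Start state of the DFA: {s0} (ε-closure of the NFA start).
{s0} --a--> {s0,s1,s2}  [new]
{s0} --b--> {s0,s2}  [new]
{s0,s1,s2} --a--> {s0,s1,s2,s3}  [new]
{s0,s1,s2} --b--> {s0,s1,s2}  [seen]
{s0,s2} --a--> {s0,s1,s2,s3}  [seen]
{s0,s2} --b--> {s0,s1,s2}  [seen]
{s0,s1,s2,s3} --a--> {s0,s1,s2,s3}  [seen]
{s0,s1,s2,s3} --b--> {s0,s1,s2}  [seen]
Reachable DFA states: {s0}, {s0,s1,s2}, {s0,s2}, {s0,s1,s2,s3}.
Accepting DFA states (contain an NFA accepting state): {s0}, {s0,s1,s2}, {s0,s2}, {s0,s1,s2,s3}.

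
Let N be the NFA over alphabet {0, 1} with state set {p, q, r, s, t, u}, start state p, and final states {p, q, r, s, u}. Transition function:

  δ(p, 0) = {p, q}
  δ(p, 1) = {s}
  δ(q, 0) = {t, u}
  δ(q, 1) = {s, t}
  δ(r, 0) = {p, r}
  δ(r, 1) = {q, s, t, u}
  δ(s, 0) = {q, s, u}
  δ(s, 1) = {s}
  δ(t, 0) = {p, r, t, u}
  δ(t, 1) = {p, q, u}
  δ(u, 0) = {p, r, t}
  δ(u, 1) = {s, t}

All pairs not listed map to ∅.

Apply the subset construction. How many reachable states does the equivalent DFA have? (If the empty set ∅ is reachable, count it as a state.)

Start state of the DFA: {p}.
{p} --0--> {p, q}  [new]
{p} --1--> {s}  [new]
{p, q} --0--> {p, q, t, u}  [new]
{p, q} --1--> {s, t}  [new]
{s} --0--> {q, s, u}  [new]
{s} --1--> {s}  [seen]
{p, q, t, u} --0--> {p, q, r, t, u}  [new]
{p, q, t, u} --1--> {p, q, s, t, u}  [new]
{s, t} --0--> {p, q, r, s, t, u}  [new]
{s, t} --1--> {p, q, s, u}  [new]
{q, s, u} --0--> {p, q, r, s, t, u}  [seen]
{q, s, u} --1--> {s, t}  [seen]
{p, q, r, t, u} --0--> {p, q, r, t, u}  [seen]
{p, q, r, t, u} --1--> {p, q, s, t, u}  [seen]
{p, q, s, t, u} --0--> {p, q, r, s, t, u}  [seen]
{p, q, s, t, u} --1--> {p, q, s, t, u}  [seen]
{p, q, r, s, t, u} --0--> {p, q, r, s, t, u}  [seen]
{p, q, r, s, t, u} --1--> {p, q, s, t, u}  [seen]
{p, q, s, u} --0--> {p, q, r, s, t, u}  [seen]
{p, q, s, u} --1--> {s, t}  [seen]
Reachable DFA states: {p}, {p, q}, {s}, {p, q, t, u}, {s, t}, {q, s, u}, {p, q, r, t, u}, {p, q, s, t, u}, {p, q, r, s, t, u}, {p, q, s, u}.

10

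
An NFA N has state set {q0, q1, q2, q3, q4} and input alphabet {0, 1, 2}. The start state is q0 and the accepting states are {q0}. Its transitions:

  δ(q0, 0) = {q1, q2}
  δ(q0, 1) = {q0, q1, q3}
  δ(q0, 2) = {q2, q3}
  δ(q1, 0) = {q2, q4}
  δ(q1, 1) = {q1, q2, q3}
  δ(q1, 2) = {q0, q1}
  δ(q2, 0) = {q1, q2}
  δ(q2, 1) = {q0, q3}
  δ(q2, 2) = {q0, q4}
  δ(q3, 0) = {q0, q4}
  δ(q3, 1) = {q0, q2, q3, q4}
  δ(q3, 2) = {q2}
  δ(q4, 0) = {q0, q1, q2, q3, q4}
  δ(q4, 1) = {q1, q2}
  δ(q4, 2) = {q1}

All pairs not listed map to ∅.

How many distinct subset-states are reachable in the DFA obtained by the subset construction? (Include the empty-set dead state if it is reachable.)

Start state of the DFA: {q0}.
{q0} --0--> {q1, q2}  [new]
{q0} --1--> {q0, q1, q3}  [new]
{q0} --2--> {q2, q3}  [new]
{q1, q2} --0--> {q1, q2, q4}  [new]
{q1, q2} --1--> {q0, q1, q2, q3}  [new]
{q1, q2} --2--> {q0, q1, q4}  [new]
{q0, q1, q3} --0--> {q0, q1, q2, q4}  [new]
{q0, q1, q3} --1--> {q0, q1, q2, q3, q4}  [new]
{q0, q1, q3} --2--> {q0, q1, q2, q3}  [seen]
{q2, q3} --0--> {q0, q1, q2, q4}  [seen]
{q2, q3} --1--> {q0, q2, q3, q4}  [new]
{q2, q3} --2--> {q0, q2, q4}  [new]
{q1, q2, q4} --0--> {q0, q1, q2, q3, q4}  [seen]
{q1, q2, q4} --1--> {q0, q1, q2, q3}  [seen]
{q1, q2, q4} --2--> {q0, q1, q4}  [seen]
{q0, q1, q2, q3} --0--> {q0, q1, q2, q4}  [seen]
{q0, q1, q2, q3} --1--> {q0, q1, q2, q3, q4}  [seen]
{q0, q1, q2, q3} --2--> {q0, q1, q2, q3, q4}  [seen]
{q0, q1, q4} --0--> {q0, q1, q2, q3, q4}  [seen]
{q0, q1, q4} --1--> {q0, q1, q2, q3}  [seen]
{q0, q1, q4} --2--> {q0, q1, q2, q3}  [seen]
{q0, q1, q2, q4} --0--> {q0, q1, q2, q3, q4}  [seen]
{q0, q1, q2, q4} --1--> {q0, q1, q2, q3}  [seen]
{q0, q1, q2, q4} --2--> {q0, q1, q2, q3, q4}  [seen]
{q0, q1, q2, q3, q4} --0--> {q0, q1, q2, q3, q4}  [seen]
{q0, q1, q2, q3, q4} --1--> {q0, q1, q2, q3, q4}  [seen]
{q0, q1, q2, q3, q4} --2--> {q0, q1, q2, q3, q4}  [seen]
{q0, q2, q3, q4} --0--> {q0, q1, q2, q3, q4}  [seen]
{q0, q2, q3, q4} --1--> {q0, q1, q2, q3, q4}  [seen]
{q0, q2, q3, q4} --2--> {q0, q1, q2, q3, q4}  [seen]
{q0, q2, q4} --0--> {q0, q1, q2, q3, q4}  [seen]
{q0, q2, q4} --1--> {q0, q1, q2, q3}  [seen]
{q0, q2, q4} --2--> {q0, q1, q2, q3, q4}  [seen]
Reachable DFA states: {q0}, {q1, q2}, {q0, q1, q3}, {q2, q3}, {q1, q2, q4}, {q0, q1, q2, q3}, {q0, q1, q4}, {q0, q1, q2, q4}, {q0, q1, q2, q3, q4}, {q0, q2, q3, q4}, {q0, q2, q4}.

11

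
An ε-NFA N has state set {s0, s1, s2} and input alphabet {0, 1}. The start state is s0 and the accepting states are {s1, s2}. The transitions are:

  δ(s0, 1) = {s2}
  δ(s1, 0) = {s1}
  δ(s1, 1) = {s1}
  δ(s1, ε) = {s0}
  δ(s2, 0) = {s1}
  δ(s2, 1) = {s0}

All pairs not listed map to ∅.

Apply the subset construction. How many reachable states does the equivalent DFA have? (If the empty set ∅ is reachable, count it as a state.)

Start state of the DFA: {s0} (ε-closure of the NFA start).
{s0} --0--> ∅  [new]
{s0} --1--> {s2}  [new]
∅ --0--> ∅  [seen]
∅ --1--> ∅  [seen]
{s2} --0--> {s0, s1}  [new]
{s2} --1--> {s0}  [seen]
{s0, s1} --0--> {s0, s1}  [seen]
{s0, s1} --1--> {s0, s1, s2}  [new]
{s0, s1, s2} --0--> {s0, s1}  [seen]
{s0, s1, s2} --1--> {s0, s1, s2}  [seen]
Reachable DFA states: {s0}, ∅, {s2}, {s0, s1}, {s0, s1, s2}.

5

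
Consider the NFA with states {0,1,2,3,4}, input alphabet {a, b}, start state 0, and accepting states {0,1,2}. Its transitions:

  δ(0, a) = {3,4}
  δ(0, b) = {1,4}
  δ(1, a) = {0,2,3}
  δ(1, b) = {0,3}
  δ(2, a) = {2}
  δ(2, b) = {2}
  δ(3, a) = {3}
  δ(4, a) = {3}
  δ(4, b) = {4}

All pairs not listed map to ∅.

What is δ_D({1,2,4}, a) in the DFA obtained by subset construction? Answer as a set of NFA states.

δ(1,a) = {0,2,3}; δ(2,a) = {2}; δ(4,a) = {3}.
Union: {0,2,3}.

{0,2,3}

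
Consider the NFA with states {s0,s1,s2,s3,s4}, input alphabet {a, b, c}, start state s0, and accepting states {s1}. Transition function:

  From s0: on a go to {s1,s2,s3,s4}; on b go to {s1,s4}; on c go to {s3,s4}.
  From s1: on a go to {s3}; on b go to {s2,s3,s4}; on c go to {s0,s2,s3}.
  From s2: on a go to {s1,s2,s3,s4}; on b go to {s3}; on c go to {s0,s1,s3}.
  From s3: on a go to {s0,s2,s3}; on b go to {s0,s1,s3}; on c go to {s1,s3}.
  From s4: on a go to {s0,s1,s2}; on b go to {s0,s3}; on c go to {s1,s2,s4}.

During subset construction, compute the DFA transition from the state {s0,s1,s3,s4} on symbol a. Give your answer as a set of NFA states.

{s0,s1,s2,s3,s4}

δ(s0,a) = {s1,s2,s3,s4}; δ(s1,a) = {s3}; δ(s3,a) = {s0,s2,s3}; δ(s4,a) = {s0,s1,s2}.
Union: {s0,s1,s2,s3,s4}.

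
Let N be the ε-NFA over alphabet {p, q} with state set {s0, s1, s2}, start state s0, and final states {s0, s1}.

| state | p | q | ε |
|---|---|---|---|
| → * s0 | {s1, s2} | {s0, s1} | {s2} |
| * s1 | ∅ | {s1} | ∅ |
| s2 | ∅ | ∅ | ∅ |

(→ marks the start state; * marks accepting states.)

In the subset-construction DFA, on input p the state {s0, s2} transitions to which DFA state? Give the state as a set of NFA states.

δ(s0,p) = {s1, s2}; δ(s2,p) = ∅.
Union: {s1, s2}.

{s1, s2}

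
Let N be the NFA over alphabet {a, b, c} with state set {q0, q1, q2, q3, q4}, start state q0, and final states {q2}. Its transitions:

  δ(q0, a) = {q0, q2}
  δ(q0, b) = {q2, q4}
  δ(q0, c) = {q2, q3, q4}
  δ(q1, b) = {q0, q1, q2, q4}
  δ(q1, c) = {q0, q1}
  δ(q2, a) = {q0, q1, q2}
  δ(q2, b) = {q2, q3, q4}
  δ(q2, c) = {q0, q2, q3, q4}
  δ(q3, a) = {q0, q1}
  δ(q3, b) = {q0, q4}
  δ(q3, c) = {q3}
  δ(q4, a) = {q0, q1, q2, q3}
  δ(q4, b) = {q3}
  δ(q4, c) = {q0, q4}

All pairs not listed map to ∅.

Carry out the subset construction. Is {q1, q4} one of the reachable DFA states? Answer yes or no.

no

Start state of the DFA: {q0}.
{q0} --a--> {q0, q2}  [new]
{q0} --b--> {q2, q4}  [new]
{q0} --c--> {q2, q3, q4}  [new]
{q0, q2} --a--> {q0, q1, q2}  [new]
{q0, q2} --b--> {q2, q3, q4}  [seen]
{q0, q2} --c--> {q0, q2, q3, q4}  [new]
{q2, q4} --a--> {q0, q1, q2, q3}  [new]
{q2, q4} --b--> {q2, q3, q4}  [seen]
{q2, q4} --c--> {q0, q2, q3, q4}  [seen]
{q2, q3, q4} --a--> {q0, q1, q2, q3}  [seen]
{q2, q3, q4} --b--> {q0, q2, q3, q4}  [seen]
{q2, q3, q4} --c--> {q0, q2, q3, q4}  [seen]
{q0, q1, q2} --a--> {q0, q1, q2}  [seen]
{q0, q1, q2} --b--> {q0, q1, q2, q3, q4}  [new]
{q0, q1, q2} --c--> {q0, q1, q2, q3, q4}  [seen]
{q0, q2, q3, q4} --a--> {q0, q1, q2, q3}  [seen]
{q0, q2, q3, q4} --b--> {q0, q2, q3, q4}  [seen]
{q0, q2, q3, q4} --c--> {q0, q2, q3, q4}  [seen]
{q0, q1, q2, q3} --a--> {q0, q1, q2}  [seen]
{q0, q1, q2, q3} --b--> {q0, q1, q2, q3, q4}  [seen]
{q0, q1, q2, q3} --c--> {q0, q1, q2, q3, q4}  [seen]
{q0, q1, q2, q3, q4} --a--> {q0, q1, q2, q3}  [seen]
{q0, q1, q2, q3, q4} --b--> {q0, q1, q2, q3, q4}  [seen]
{q0, q1, q2, q3, q4} --c--> {q0, q1, q2, q3, q4}  [seen]
Reachable DFA states: {q0}, {q0, q2}, {q2, q4}, {q2, q3, q4}, {q0, q1, q2}, {q0, q2, q3, q4}, {q0, q1, q2, q3}, {q0, q1, q2, q3, q4}.
{q1, q4} is not among them.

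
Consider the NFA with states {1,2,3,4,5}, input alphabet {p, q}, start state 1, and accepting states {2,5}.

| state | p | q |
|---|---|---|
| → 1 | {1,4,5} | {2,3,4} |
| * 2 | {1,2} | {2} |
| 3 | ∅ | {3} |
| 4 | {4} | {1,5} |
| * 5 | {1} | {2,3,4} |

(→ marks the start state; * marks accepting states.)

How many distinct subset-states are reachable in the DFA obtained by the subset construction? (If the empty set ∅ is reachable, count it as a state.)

Start state of the DFA: {1}.
{1} --p--> {1,4,5}  [new]
{1} --q--> {2,3,4}  [new]
{1,4,5} --p--> {1,4,5}  [seen]
{1,4,5} --q--> {1,2,3,4,5}  [new]
{2,3,4} --p--> {1,2,4}  [new]
{2,3,4} --q--> {1,2,3,5}  [new]
{1,2,3,4,5} --p--> {1,2,4,5}  [new]
{1,2,3,4,5} --q--> {1,2,3,4,5}  [seen]
{1,2,4} --p--> {1,2,4,5}  [seen]
{1,2,4} --q--> {1,2,3,4,5}  [seen]
{1,2,3,5} --p--> {1,2,4,5}  [seen]
{1,2,3,5} --q--> {2,3,4}  [seen]
{1,2,4,5} --p--> {1,2,4,5}  [seen]
{1,2,4,5} --q--> {1,2,3,4,5}  [seen]
Reachable DFA states: {1}, {1,4,5}, {2,3,4}, {1,2,3,4,5}, {1,2,4}, {1,2,3,5}, {1,2,4,5}.

7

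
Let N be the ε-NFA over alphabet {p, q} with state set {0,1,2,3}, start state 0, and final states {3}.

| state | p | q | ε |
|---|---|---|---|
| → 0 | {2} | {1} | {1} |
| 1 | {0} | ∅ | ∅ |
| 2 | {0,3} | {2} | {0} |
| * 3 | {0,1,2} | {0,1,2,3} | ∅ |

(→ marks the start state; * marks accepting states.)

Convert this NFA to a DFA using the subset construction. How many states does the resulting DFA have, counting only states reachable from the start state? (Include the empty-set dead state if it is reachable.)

5

Start state of the DFA: {0,1} (ε-closure of the NFA start).
{0,1} --p--> {0,1,2}  [new]
{0,1} --q--> {1}  [new]
{0,1,2} --p--> {0,1,2,3}  [new]
{0,1,2} --q--> {0,1,2}  [seen]
{1} --p--> {0,1}  [seen]
{1} --q--> ∅  [new]
{0,1,2,3} --p--> {0,1,2,3}  [seen]
{0,1,2,3} --q--> {0,1,2,3}  [seen]
∅ --p--> ∅  [seen]
∅ --q--> ∅  [seen]
Reachable DFA states: {0,1}, {0,1,2}, {1}, {0,1,2,3}, ∅.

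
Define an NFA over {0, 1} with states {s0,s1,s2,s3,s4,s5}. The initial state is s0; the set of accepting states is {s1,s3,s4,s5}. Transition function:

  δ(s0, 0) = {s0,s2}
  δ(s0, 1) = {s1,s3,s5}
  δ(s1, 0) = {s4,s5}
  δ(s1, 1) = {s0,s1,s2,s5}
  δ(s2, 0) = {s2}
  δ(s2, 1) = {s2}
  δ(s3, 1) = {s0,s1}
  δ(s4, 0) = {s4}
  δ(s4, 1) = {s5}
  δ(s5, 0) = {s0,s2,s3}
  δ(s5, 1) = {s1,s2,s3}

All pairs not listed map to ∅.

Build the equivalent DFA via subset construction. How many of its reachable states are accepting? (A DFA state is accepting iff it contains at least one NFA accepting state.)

6

Start state of the DFA: {s0}.
{s0} --0--> {s0,s2}  [new]
{s0} --1--> {s1,s3,s5}  [new]
{s0,s2} --0--> {s0,s2}  [seen]
{s0,s2} --1--> {s1,s2,s3,s5}  [new]
{s1,s3,s5} --0--> {s0,s2,s3,s4,s5}  [new]
{s1,s3,s5} --1--> {s0,s1,s2,s3,s5}  [new]
{s1,s2,s3,s5} --0--> {s0,s2,s3,s4,s5}  [seen]
{s1,s2,s3,s5} --1--> {s0,s1,s2,s3,s5}  [seen]
{s0,s2,s3,s4,s5} --0--> {s0,s2,s3,s4}  [new]
{s0,s2,s3,s4,s5} --1--> {s0,s1,s2,s3,s5}  [seen]
{s0,s1,s2,s3,s5} --0--> {s0,s2,s3,s4,s5}  [seen]
{s0,s1,s2,s3,s5} --1--> {s0,s1,s2,s3,s5}  [seen]
{s0,s2,s3,s4} --0--> {s0,s2,s4}  [new]
{s0,s2,s3,s4} --1--> {s0,s1,s2,s3,s5}  [seen]
{s0,s2,s4} --0--> {s0,s2,s4}  [seen]
{s0,s2,s4} --1--> {s1,s2,s3,s5}  [seen]
Reachable DFA states: {s0}, {s0,s2}, {s1,s3,s5}, {s1,s2,s3,s5}, {s0,s2,s3,s4,s5}, {s0,s1,s2,s3,s5}, {s0,s2,s3,s4}, {s0,s2,s4}.
Accepting DFA states (contain an NFA accepting state): {s1,s3,s5}, {s1,s2,s3,s5}, {s0,s2,s3,s4,s5}, {s0,s1,s2,s3,s5}, {s0,s2,s3,s4}, {s0,s2,s4}.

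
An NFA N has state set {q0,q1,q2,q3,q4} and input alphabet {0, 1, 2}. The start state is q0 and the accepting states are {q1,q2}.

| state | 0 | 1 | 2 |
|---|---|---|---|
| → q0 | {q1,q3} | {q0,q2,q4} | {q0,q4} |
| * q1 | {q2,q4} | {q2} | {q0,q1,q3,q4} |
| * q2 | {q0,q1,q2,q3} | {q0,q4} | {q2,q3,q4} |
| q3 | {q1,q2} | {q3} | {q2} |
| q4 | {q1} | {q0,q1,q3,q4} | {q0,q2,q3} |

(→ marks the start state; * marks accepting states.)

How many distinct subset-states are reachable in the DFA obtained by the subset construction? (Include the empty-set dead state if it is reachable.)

14

Start state of the DFA: {q0}.
{q0} --0--> {q1,q3}  [new]
{q0} --1--> {q0,q2,q4}  [new]
{q0} --2--> {q0,q4}  [new]
{q1,q3} --0--> {q1,q2,q4}  [new]
{q1,q3} --1--> {q2,q3}  [new]
{q1,q3} --2--> {q0,q1,q2,q3,q4}  [new]
{q0,q2,q4} --0--> {q0,q1,q2,q3}  [new]
{q0,q2,q4} --1--> {q0,q1,q2,q3,q4}  [seen]
{q0,q2,q4} --2--> {q0,q2,q3,q4}  [new]
{q0,q4} --0--> {q1,q3}  [seen]
{q0,q4} --1--> {q0,q1,q2,q3,q4}  [seen]
{q0,q4} --2--> {q0,q2,q3,q4}  [seen]
{q1,q2,q4} --0--> {q0,q1,q2,q3,q4}  [seen]
{q1,q2,q4} --1--> {q0,q1,q2,q3,q4}  [seen]
{q1,q2,q4} --2--> {q0,q1,q2,q3,q4}  [seen]
{q2,q3} --0--> {q0,q1,q2,q3}  [seen]
{q2,q3} --1--> {q0,q3,q4}  [new]
{q2,q3} --2--> {q2,q3,q4}  [new]
{q0,q1,q2,q3,q4} --0--> {q0,q1,q2,q3,q4}  [seen]
{q0,q1,q2,q3,q4} --1--> {q0,q1,q2,q3,q4}  [seen]
{q0,q1,q2,q3,q4} --2--> {q0,q1,q2,q3,q4}  [seen]
{q0,q1,q2,q3} --0--> {q0,q1,q2,q3,q4}  [seen]
{q0,q1,q2,q3} --1--> {q0,q2,q3,q4}  [seen]
{q0,q1,q2,q3} --2--> {q0,q1,q2,q3,q4}  [seen]
{q0,q2,q3,q4} --0--> {q0,q1,q2,q3}  [seen]
{q0,q2,q3,q4} --1--> {q0,q1,q2,q3,q4}  [seen]
{q0,q2,q3,q4} --2--> {q0,q2,q3,q4}  [seen]
{q0,q3,q4} --0--> {q1,q2,q3}  [new]
{q0,q3,q4} --1--> {q0,q1,q2,q3,q4}  [seen]
{q0,q3,q4} --2--> {q0,q2,q3,q4}  [seen]
{q2,q3,q4} --0--> {q0,q1,q2,q3}  [seen]
{q2,q3,q4} --1--> {q0,q1,q3,q4}  [new]
{q2,q3,q4} --2--> {q0,q2,q3,q4}  [seen]
{q1,q2,q3} --0--> {q0,q1,q2,q3,q4}  [seen]
{q1,q2,q3} --1--> {q0,q2,q3,q4}  [seen]
{q1,q2,q3} --2--> {q0,q1,q2,q3,q4}  [seen]
{q0,q1,q3,q4} --0--> {q1,q2,q3,q4}  [new]
{q0,q1,q3,q4} --1--> {q0,q1,q2,q3,q4}  [seen]
{q0,q1,q3,q4} --2--> {q0,q1,q2,q3,q4}  [seen]
{q1,q2,q3,q4} --0--> {q0,q1,q2,q3,q4}  [seen]
{q1,q2,q3,q4} --1--> {q0,q1,q2,q3,q4}  [seen]
{q1,q2,q3,q4} --2--> {q0,q1,q2,q3,q4}  [seen]
Reachable DFA states: {q0}, {q1,q3}, {q0,q2,q4}, {q0,q4}, {q1,q2,q4}, {q2,q3}, {q0,q1,q2,q3,q4}, {q0,q1,q2,q3}, {q0,q2,q3,q4}, {q0,q3,q4}, {q2,q3,q4}, {q1,q2,q3}, {q0,q1,q3,q4}, {q1,q2,q3,q4}.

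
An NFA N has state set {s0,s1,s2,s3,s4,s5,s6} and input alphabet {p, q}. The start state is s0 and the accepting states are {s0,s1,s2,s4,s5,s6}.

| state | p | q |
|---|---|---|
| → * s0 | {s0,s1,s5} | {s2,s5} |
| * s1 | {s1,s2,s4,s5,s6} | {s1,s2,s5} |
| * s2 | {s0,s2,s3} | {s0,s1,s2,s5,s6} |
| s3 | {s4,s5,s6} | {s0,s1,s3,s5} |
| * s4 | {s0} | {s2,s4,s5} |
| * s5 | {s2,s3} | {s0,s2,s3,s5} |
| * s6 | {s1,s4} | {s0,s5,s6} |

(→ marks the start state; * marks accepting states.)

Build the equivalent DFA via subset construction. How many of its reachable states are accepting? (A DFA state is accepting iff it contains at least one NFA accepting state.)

7

Start state of the DFA: {s0}.
{s0} --p--> {s0,s1,s5}  [new]
{s0} --q--> {s2,s5}  [new]
{s0,s1,s5} --p--> {s0,s1,s2,s3,s4,s5,s6}  [new]
{s0,s1,s5} --q--> {s0,s1,s2,s3,s5}  [new]
{s2,s5} --p--> {s0,s2,s3}  [new]
{s2,s5} --q--> {s0,s1,s2,s3,s5,s6}  [new]
{s0,s1,s2,s3,s4,s5,s6} --p--> {s0,s1,s2,s3,s4,s5,s6}  [seen]
{s0,s1,s2,s3,s4,s5,s6} --q--> {s0,s1,s2,s3,s4,s5,s6}  [seen]
{s0,s1,s2,s3,s5} --p--> {s0,s1,s2,s3,s4,s5,s6}  [seen]
{s0,s1,s2,s3,s5} --q--> {s0,s1,s2,s3,s5,s6}  [seen]
{s0,s2,s3} --p--> {s0,s1,s2,s3,s4,s5,s6}  [seen]
{s0,s2,s3} --q--> {s0,s1,s2,s3,s5,s6}  [seen]
{s0,s1,s2,s3,s5,s6} --p--> {s0,s1,s2,s3,s4,s5,s6}  [seen]
{s0,s1,s2,s3,s5,s6} --q--> {s0,s1,s2,s3,s5,s6}  [seen]
Reachable DFA states: {s0}, {s0,s1,s5}, {s2,s5}, {s0,s1,s2,s3,s4,s5,s6}, {s0,s1,s2,s3,s5}, {s0,s2,s3}, {s0,s1,s2,s3,s5,s6}.
Accepting DFA states (contain an NFA accepting state): {s0}, {s0,s1,s5}, {s2,s5}, {s0,s1,s2,s3,s4,s5,s6}, {s0,s1,s2,s3,s5}, {s0,s2,s3}, {s0,s1,s2,s3,s5,s6}.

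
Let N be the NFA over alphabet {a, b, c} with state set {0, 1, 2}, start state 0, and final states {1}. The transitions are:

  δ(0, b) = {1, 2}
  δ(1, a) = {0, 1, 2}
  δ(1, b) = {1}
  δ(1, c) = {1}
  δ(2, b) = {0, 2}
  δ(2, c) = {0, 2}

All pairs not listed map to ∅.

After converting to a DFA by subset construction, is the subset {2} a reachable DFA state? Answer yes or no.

Start state of the DFA: {0}.
{0} --a--> ∅  [new]
{0} --b--> {1, 2}  [new]
{0} --c--> ∅  [seen]
∅ --a--> ∅  [seen]
∅ --b--> ∅  [seen]
∅ --c--> ∅  [seen]
{1, 2} --a--> {0, 1, 2}  [new]
{1, 2} --b--> {0, 1, 2}  [seen]
{1, 2} --c--> {0, 1, 2}  [seen]
{0, 1, 2} --a--> {0, 1, 2}  [seen]
{0, 1, 2} --b--> {0, 1, 2}  [seen]
{0, 1, 2} --c--> {0, 1, 2}  [seen]
Reachable DFA states: {0}, ∅, {1, 2}, {0, 1, 2}.
{2} is not among them.

no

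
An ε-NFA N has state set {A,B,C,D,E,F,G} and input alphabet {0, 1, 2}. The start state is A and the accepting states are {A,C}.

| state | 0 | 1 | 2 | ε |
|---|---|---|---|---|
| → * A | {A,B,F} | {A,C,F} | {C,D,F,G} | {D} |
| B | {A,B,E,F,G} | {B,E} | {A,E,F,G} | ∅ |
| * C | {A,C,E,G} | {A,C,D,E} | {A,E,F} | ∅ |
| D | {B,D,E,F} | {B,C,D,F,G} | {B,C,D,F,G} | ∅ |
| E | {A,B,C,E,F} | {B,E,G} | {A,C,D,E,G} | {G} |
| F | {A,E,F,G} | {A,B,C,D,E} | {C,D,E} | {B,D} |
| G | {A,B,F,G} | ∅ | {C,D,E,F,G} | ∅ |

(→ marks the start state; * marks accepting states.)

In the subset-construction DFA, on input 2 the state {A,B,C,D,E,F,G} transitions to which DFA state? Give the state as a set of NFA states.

{A,B,C,D,E,F,G}

δ(A,2) = {C,D,F,G}; δ(B,2) = {A,E,F,G}; δ(C,2) = {A,E,F}; δ(D,2) = {B,C,D,F,G}; δ(E,2) = {A,C,D,E,G}; δ(F,2) = {C,D,E}; δ(G,2) = {C,D,E,F,G}.
Union: {A,B,C,D,E,F,G}.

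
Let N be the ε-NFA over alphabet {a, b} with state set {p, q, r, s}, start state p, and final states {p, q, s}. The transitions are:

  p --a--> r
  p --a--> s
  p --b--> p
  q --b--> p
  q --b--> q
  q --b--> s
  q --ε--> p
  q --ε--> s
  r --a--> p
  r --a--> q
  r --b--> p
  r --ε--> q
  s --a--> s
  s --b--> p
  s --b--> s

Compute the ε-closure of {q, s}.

{p, q, s}

Begin with {q, s}.
q →ε {p, s}; add p.
ε-closure = {p, q, s}.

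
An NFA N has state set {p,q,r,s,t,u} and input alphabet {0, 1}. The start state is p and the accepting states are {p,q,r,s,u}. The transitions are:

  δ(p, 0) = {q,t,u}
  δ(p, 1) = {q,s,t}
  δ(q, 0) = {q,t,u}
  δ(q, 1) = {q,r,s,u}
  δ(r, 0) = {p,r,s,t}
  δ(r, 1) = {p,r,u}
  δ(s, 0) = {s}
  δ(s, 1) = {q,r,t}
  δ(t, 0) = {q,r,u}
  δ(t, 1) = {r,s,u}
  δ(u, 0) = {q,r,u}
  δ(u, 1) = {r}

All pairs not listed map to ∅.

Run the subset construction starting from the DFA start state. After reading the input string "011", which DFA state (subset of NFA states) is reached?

Start: {p}.
δ(p,0) = {q,t,u}.
Union: {q,t,u}.
After 0: {q,t,u}.
δ(q,1) = {q,r,s,u}; δ(t,1) = {r,s,u}; δ(u,1) = {r}.
Union: {q,r,s,u}.
After 1: {q,r,s,u}.
δ(q,1) = {q,r,s,u}; δ(r,1) = {p,r,u}; δ(s,1) = {q,r,t}; δ(u,1) = {r}.
Union: {p,q,r,s,t,u}.
After 1: {p,q,r,s,t,u}.

{p,q,r,s,t,u}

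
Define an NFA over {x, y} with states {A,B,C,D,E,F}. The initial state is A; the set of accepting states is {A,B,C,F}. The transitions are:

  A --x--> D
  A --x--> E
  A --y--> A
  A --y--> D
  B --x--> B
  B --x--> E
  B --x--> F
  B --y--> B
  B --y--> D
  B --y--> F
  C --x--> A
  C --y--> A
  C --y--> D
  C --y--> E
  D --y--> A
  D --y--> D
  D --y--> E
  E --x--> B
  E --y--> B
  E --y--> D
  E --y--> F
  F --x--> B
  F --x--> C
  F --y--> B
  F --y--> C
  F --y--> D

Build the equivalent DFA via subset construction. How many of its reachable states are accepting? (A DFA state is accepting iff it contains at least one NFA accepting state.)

Start state of the DFA: {A}.
{A} --x--> {D,E}  [new]
{A} --y--> {A,D}  [new]
{D,E} --x--> {B}  [new]
{D,E} --y--> {A,B,D,E,F}  [new]
{A,D} --x--> {D,E}  [seen]
{A,D} --y--> {A,D,E}  [new]
{B} --x--> {B,E,F}  [new]
{B} --y--> {B,D,F}  [new]
{A,B,D,E,F} --x--> {B,C,D,E,F}  [new]
{A,B,D,E,F} --y--> {A,B,C,D,E,F}  [new]
{A,D,E} --x--> {B,D,E}  [new]
{A,D,E} --y--> {A,B,D,E,F}  [seen]
{B,E,F} --x--> {B,C,E,F}  [new]
{B,E,F} --y--> {B,C,D,F}  [new]
{B,D,F} --x--> {B,C,E,F}  [seen]
{B,D,F} --y--> {A,B,C,D,E,F}  [seen]
{B,C,D,E,F} --x--> {A,B,C,E,F}  [new]
{B,C,D,E,F} --y--> {A,B,C,D,E,F}  [seen]
{A,B,C,D,E,F} --x--> {A,B,C,D,E,F}  [seen]
{A,B,C,D,E,F} --y--> {A,B,C,D,E,F}  [seen]
{B,D,E} --x--> {B,E,F}  [seen]
{B,D,E} --y--> {A,B,D,E,F}  [seen]
{B,C,E,F} --x--> {A,B,C,E,F}  [seen]
{B,C,E,F} --y--> {A,B,C,D,E,F}  [seen]
{B,C,D,F} --x--> {A,B,C,E,F}  [seen]
{B,C,D,F} --y--> {A,B,C,D,E,F}  [seen]
{A,B,C,E,F} --x--> {A,B,C,D,E,F}  [seen]
{A,B,C,E,F} --y--> {A,B,C,D,E,F}  [seen]
Reachable DFA states: {A}, {D,E}, {A,D}, {B}, {A,B,D,E,F}, {A,D,E}, {B,E,F}, {B,D,F}, {B,C,D,E,F}, {A,B,C,D,E,F}, {B,D,E}, {B,C,E,F}, {B,C,D,F}, {A,B,C,E,F}.
Accepting DFA states (contain an NFA accepting state): {A}, {A,D}, {B}, {A,B,D,E,F}, {A,D,E}, {B,E,F}, {B,D,F}, {B,C,D,E,F}, {A,B,C,D,E,F}, {B,D,E}, {B,C,E,F}, {B,C,D,F}, {A,B,C,E,F}.

13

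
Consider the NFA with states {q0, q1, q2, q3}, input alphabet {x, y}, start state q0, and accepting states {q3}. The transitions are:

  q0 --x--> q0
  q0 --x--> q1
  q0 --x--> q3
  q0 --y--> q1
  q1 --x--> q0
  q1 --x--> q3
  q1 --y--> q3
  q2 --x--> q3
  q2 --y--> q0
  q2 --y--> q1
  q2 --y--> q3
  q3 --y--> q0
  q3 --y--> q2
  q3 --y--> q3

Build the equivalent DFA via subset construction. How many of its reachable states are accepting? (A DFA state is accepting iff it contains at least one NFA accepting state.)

Start state of the DFA: {q0}.
{q0} --x--> {q0, q1, q3}  [new]
{q0} --y--> {q1}  [new]
{q0, q1, q3} --x--> {q0, q1, q3}  [seen]
{q0, q1, q3} --y--> {q0, q1, q2, q3}  [new]
{q1} --x--> {q0, q3}  [new]
{q1} --y--> {q3}  [new]
{q0, q1, q2, q3} --x--> {q0, q1, q3}  [seen]
{q0, q1, q2, q3} --y--> {q0, q1, q2, q3}  [seen]
{q0, q3} --x--> {q0, q1, q3}  [seen]
{q0, q3} --y--> {q0, q1, q2, q3}  [seen]
{q3} --x--> ∅  [new]
{q3} --y--> {q0, q2, q3}  [new]
∅ --x--> ∅  [seen]
∅ --y--> ∅  [seen]
{q0, q2, q3} --x--> {q0, q1, q3}  [seen]
{q0, q2, q3} --y--> {q0, q1, q2, q3}  [seen]
Reachable DFA states: {q0}, {q0, q1, q3}, {q1}, {q0, q1, q2, q3}, {q0, q3}, {q3}, ∅, {q0, q2, q3}.
Accepting DFA states (contain an NFA accepting state): {q0, q1, q3}, {q0, q1, q2, q3}, {q0, q3}, {q3}, {q0, q2, q3}.

5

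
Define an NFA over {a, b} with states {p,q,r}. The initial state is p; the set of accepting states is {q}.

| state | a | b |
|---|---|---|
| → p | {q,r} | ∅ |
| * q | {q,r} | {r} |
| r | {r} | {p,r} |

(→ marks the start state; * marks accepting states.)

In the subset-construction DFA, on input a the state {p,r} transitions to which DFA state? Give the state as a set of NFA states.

{q,r}

δ(p,a) = {q,r}; δ(r,a) = {r}.
Union: {q,r}.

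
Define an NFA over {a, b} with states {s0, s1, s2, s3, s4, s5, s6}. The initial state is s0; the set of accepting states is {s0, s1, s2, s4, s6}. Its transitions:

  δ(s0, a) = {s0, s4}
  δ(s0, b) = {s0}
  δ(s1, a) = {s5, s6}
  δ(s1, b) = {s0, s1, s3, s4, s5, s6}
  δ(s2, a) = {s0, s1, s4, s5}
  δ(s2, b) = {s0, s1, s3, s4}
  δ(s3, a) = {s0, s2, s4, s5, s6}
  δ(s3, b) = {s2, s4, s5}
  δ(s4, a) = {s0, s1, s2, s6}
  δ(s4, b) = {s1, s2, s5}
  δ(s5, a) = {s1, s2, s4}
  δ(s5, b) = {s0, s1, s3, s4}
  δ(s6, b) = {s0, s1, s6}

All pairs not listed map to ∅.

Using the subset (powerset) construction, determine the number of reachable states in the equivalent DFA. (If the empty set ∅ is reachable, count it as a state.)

7

Start state of the DFA: {s0}.
{s0} --a--> {s0, s4}  [new]
{s0} --b--> {s0}  [seen]
{s0, s4} --a--> {s0, s1, s2, s4, s6}  [new]
{s0, s4} --b--> {s0, s1, s2, s5}  [new]
{s0, s1, s2, s4, s6} --a--> {s0, s1, s2, s4, s5, s6}  [new]
{s0, s1, s2, s4, s6} --b--> {s0, s1, s2, s3, s4, s5, s6}  [new]
{s0, s1, s2, s5} --a--> {s0, s1, s2, s4, s5, s6}  [seen]
{s0, s1, s2, s5} --b--> {s0, s1, s3, s4, s5, s6}  [new]
{s0, s1, s2, s4, s5, s6} --a--> {s0, s1, s2, s4, s5, s6}  [seen]
{s0, s1, s2, s4, s5, s6} --b--> {s0, s1, s2, s3, s4, s5, s6}  [seen]
{s0, s1, s2, s3, s4, s5, s6} --a--> {s0, s1, s2, s4, s5, s6}  [seen]
{s0, s1, s2, s3, s4, s5, s6} --b--> {s0, s1, s2, s3, s4, s5, s6}  [seen]
{s0, s1, s3, s4, s5, s6} --a--> {s0, s1, s2, s4, s5, s6}  [seen]
{s0, s1, s3, s4, s5, s6} --b--> {s0, s1, s2, s3, s4, s5, s6}  [seen]
Reachable DFA states: {s0}, {s0, s4}, {s0, s1, s2, s4, s6}, {s0, s1, s2, s5}, {s0, s1, s2, s4, s5, s6}, {s0, s1, s2, s3, s4, s5, s6}, {s0, s1, s3, s4, s5, s6}.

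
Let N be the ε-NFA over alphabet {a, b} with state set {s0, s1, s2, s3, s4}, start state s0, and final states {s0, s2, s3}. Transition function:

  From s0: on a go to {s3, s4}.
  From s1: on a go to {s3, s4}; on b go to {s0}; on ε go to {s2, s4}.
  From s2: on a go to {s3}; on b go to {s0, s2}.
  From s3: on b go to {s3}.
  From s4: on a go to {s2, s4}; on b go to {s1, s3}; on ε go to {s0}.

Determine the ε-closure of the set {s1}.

{s0, s1, s2, s4}

Begin with {s1}.
s1 →ε {s2, s4}; add s2, s4.
s4 →ε {s0}; add s0.
ε-closure = {s0, s1, s2, s4}.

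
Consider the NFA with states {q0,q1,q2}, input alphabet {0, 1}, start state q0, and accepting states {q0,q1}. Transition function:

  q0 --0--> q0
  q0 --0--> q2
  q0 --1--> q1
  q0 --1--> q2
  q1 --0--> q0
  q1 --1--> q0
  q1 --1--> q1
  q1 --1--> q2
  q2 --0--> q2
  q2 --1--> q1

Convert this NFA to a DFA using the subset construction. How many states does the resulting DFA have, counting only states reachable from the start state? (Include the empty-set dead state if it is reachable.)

Start state of the DFA: {q0}.
{q0} --0--> {q0,q2}  [new]
{q0} --1--> {q1,q2}  [new]
{q0,q2} --0--> {q0,q2}  [seen]
{q0,q2} --1--> {q1,q2}  [seen]
{q1,q2} --0--> {q0,q2}  [seen]
{q1,q2} --1--> {q0,q1,q2}  [new]
{q0,q1,q2} --0--> {q0,q2}  [seen]
{q0,q1,q2} --1--> {q0,q1,q2}  [seen]
Reachable DFA states: {q0}, {q0,q2}, {q1,q2}, {q0,q1,q2}.

4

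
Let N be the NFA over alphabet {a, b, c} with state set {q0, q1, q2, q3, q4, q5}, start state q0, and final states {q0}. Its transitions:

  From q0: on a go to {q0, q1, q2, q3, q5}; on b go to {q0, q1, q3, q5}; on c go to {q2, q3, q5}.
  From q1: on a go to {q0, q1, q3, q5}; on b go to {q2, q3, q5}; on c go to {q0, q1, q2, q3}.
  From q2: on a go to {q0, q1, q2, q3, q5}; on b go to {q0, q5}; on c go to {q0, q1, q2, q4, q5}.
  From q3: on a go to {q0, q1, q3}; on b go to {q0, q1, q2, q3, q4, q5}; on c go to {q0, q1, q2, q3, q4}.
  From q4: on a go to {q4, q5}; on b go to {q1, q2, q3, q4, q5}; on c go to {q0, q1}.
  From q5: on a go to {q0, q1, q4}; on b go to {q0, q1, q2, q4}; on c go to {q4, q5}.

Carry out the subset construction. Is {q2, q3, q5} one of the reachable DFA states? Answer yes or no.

yes

Start state of the DFA: {q0}.
{q0} --a--> {q0, q1, q2, q3, q5}  [new]
{q0} --b--> {q0, q1, q3, q5}  [new]
{q0} --c--> {q2, q3, q5}  [new]
{q0, q1, q2, q3, q5} --a--> {q0, q1, q2, q3, q4, q5}  [new]
{q0, q1, q2, q3, q5} --b--> {q0, q1, q2, q3, q4, q5}  [seen]
{q0, q1, q2, q3, q5} --c--> {q0, q1, q2, q3, q4, q5}  [seen]
{q0, q1, q3, q5} --a--> {q0, q1, q2, q3, q4, q5}  [seen]
{q0, q1, q3, q5} --b--> {q0, q1, q2, q3, q4, q5}  [seen]
{q0, q1, q3, q5} --c--> {q0, q1, q2, q3, q4, q5}  [seen]
{q2, q3, q5} --a--> {q0, q1, q2, q3, q4, q5}  [seen]
{q2, q3, q5} --b--> {q0, q1, q2, q3, q4, q5}  [seen]
{q2, q3, q5} --c--> {q0, q1, q2, q3, q4, q5}  [seen]
{q0, q1, q2, q3, q4, q5} --a--> {q0, q1, q2, q3, q4, q5}  [seen]
{q0, q1, q2, q3, q4, q5} --b--> {q0, q1, q2, q3, q4, q5}  [seen]
{q0, q1, q2, q3, q4, q5} --c--> {q0, q1, q2, q3, q4, q5}  [seen]
Reachable DFA states: {q0}, {q0, q1, q2, q3, q5}, {q0, q1, q3, q5}, {q2, q3, q5}, {q0, q1, q2, q3, q4, q5}.
{q2, q3, q5} is among them.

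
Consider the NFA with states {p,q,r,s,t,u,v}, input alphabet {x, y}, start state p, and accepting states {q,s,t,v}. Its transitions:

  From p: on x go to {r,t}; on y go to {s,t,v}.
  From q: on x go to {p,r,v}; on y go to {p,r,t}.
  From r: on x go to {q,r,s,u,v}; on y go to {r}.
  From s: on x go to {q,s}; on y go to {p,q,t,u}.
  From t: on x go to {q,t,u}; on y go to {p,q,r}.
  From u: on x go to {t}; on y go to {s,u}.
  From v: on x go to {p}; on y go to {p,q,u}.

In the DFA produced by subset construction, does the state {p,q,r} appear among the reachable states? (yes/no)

yes

Start state of the DFA: {p}.
{p} --x--> {r,t}  [new]
{p} --y--> {s,t,v}  [new]
{r,t} --x--> {q,r,s,t,u,v}  [new]
{r,t} --y--> {p,q,r}  [new]
{s,t,v} --x--> {p,q,s,t,u}  [new]
{s,t,v} --y--> {p,q,r,t,u}  [new]
{q,r,s,t,u,v} --x--> {p,q,r,s,t,u,v}  [new]
{q,r,s,t,u,v} --y--> {p,q,r,s,t,u}  [new]
{p,q,r} --x--> {p,q,r,s,t,u,v}  [seen]
{p,q,r} --y--> {p,r,s,t,v}  [new]
{p,q,s,t,u} --x--> {p,q,r,s,t,u,v}  [seen]
{p,q,s,t,u} --y--> {p,q,r,s,t,u,v}  [seen]
{p,q,r,t,u} --x--> {p,q,r,s,t,u,v}  [seen]
{p,q,r,t,u} --y--> {p,q,r,s,t,u,v}  [seen]
{p,q,r,s,t,u,v} --x--> {p,q,r,s,t,u,v}  [seen]
{p,q,r,s,t,u,v} --y--> {p,q,r,s,t,u,v}  [seen]
{p,q,r,s,t,u} --x--> {p,q,r,s,t,u,v}  [seen]
{p,q,r,s,t,u} --y--> {p,q,r,s,t,u,v}  [seen]
{p,r,s,t,v} --x--> {p,q,r,s,t,u,v}  [seen]
{p,r,s,t,v} --y--> {p,q,r,s,t,u,v}  [seen]
Reachable DFA states: {p}, {r,t}, {s,t,v}, {q,r,s,t,u,v}, {p,q,r}, {p,q,s,t,u}, {p,q,r,t,u}, {p,q,r,s,t,u,v}, {p,q,r,s,t,u}, {p,r,s,t,v}.
{p,q,r} is among them.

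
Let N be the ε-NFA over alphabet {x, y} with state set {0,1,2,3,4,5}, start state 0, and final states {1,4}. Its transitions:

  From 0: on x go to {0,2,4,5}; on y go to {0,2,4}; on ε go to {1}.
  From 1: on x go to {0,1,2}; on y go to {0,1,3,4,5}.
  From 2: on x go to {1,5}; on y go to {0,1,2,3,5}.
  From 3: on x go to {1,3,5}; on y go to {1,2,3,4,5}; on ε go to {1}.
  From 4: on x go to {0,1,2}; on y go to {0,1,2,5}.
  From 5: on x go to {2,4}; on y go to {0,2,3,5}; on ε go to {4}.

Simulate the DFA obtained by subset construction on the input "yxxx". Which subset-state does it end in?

Start: {0,1}.
δ(0,y) = {0,2,4}; δ(1,y) = {0,1,3,4,5}.
Union: {0,1,2,3,4,5}.
After y: {0,1,2,3,4,5}.
δ(0,x) = {0,2,4,5}; δ(1,x) = {0,1,2}; δ(2,x) = {1,5}; δ(3,x) = {1,3,5}; δ(4,x) = {0,1,2}; δ(5,x) = {2,4}.
Union: {0,1,2,3,4,5}.
After x: {0,1,2,3,4,5}.
δ(0,x) = {0,2,4,5}; δ(1,x) = {0,1,2}; δ(2,x) = {1,5}; δ(3,x) = {1,3,5}; δ(4,x) = {0,1,2}; δ(5,x) = {2,4}.
Union: {0,1,2,3,4,5}.
After x: {0,1,2,3,4,5}.
δ(0,x) = {0,2,4,5}; δ(1,x) = {0,1,2}; δ(2,x) = {1,5}; δ(3,x) = {1,3,5}; δ(4,x) = {0,1,2}; δ(5,x) = {2,4}.
Union: {0,1,2,3,4,5}.
After x: {0,1,2,3,4,5}.

{0,1,2,3,4,5}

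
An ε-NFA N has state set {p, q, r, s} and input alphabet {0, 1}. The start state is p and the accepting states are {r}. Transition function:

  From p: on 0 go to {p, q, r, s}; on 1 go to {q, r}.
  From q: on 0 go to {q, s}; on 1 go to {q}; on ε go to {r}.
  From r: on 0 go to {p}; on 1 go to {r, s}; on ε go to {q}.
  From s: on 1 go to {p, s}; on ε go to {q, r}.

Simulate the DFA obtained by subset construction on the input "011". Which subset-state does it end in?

{p, q, r, s}

Start: {p}.
δ(p,0) = {p, q, r, s}.
Union: {p, q, r, s}.
After 0: {p, q, r, s}.
δ(p,1) = {q, r}; δ(q,1) = {q}; δ(r,1) = {r, s}; δ(s,1) = {p, s}.
Union: {p, q, r, s}.
After 1: {p, q, r, s}.
δ(p,1) = {q, r}; δ(q,1) = {q}; δ(r,1) = {r, s}; δ(s,1) = {p, s}.
Union: {p, q, r, s}.
After 1: {p, q, r, s}.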